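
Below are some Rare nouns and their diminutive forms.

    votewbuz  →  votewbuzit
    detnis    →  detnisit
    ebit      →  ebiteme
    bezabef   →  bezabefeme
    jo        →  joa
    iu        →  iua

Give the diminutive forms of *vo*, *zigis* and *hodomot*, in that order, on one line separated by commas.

voa, zigisit, hodomoteme

Looking at the final sound of each stem: -it when the stem ends in a sibilant (*votewbuz*, *detnis*); -eme when the stem ends in a non-sibilant consonant (*ebit*, *bezabef*); -a when the stem ends in a vowel (*jo*, *iu*).
The final sound of *vo* is /o/, which is a vowel, so the suffix is -a, giving *voa*.
The final sound of *zigis* is /s/, which is a sibilant, so the suffix is -it, giving *zigisit*.
Since the final sound of *hodomot* is /t/ (a non-sibilant consonant), it takes -eme, giving *hodomoteme*.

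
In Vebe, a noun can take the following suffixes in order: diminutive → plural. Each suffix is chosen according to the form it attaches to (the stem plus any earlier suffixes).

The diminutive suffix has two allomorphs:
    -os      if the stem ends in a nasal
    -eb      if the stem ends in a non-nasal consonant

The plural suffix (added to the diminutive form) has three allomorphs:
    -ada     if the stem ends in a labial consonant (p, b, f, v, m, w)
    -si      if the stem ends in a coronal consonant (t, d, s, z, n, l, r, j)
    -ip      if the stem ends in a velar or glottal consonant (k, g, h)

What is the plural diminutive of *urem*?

uremossi

*urem* — final consonant /m/ (a nasal) → -os → *uremos*.
The diminutive form *uremos* — final consonant /s/ (coronal) → -si → *uremossi*.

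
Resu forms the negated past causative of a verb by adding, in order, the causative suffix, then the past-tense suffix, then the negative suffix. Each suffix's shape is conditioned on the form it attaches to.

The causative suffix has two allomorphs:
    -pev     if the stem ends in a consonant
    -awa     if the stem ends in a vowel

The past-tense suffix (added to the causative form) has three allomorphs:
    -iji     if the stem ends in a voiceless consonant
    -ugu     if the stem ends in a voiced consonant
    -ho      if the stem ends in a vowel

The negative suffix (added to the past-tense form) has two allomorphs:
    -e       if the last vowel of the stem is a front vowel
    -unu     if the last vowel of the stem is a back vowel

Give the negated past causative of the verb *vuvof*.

*vuvof* — final sound /f/ (a consonant) → -pev → *vuvofpev*.
The causative form *vuvofpev* — final sound /v/ (a voiced consonant) → -ugu → *vuvofpevugu*.
The past-tense form *vuvofpevugu*: last vowel = /u/, a back vowel → -unu → *vuvofpevuguunu*.

vuvofpevuguunu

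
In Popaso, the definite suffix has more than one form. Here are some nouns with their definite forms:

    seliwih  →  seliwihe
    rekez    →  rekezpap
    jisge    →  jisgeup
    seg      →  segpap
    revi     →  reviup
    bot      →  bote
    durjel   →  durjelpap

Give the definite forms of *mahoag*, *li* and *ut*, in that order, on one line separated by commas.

The alternation tracks the final sound of the stem — -e when the stem ends in a voiceless consonant (*seliwih*, *bot*); -pap when the stem ends in a voiced consonant (*rekez*, *seg*, *durjel*); -up when the stem ends in a vowel (*jisge*, *revi*).
*mahoag*: final sound = /g/, a voiced consonant → -pap → *mahoagpap*.
*li* — final sound /i/ (a vowel) → -up → *liup*.
*ut* — final sound /t/ (a voiceless consonant) → -e → *ute*.

mahoagpap, liup, ute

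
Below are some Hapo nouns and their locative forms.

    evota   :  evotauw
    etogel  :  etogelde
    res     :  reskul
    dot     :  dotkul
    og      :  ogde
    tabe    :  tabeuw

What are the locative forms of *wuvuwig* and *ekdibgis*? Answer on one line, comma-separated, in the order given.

wuvuwigde, ekdibgiskul

Looking at the final sound of each stem: -kul when the stem ends in a voiceless consonant (*res*, *dot*); -de when the stem ends in a voiced consonant (*etogel*, *og*); -uw when the stem ends in a vowel (*evota*, *tabe*).
The final sound of *wuvuwig* is /g/, which is a voiced consonant, so the suffix is -de, giving *wuvuwigde*.
The final sound of *ekdibgis* is /s/, which is a voiceless consonant, so the suffix is -kul, giving *ekdibgiskul*.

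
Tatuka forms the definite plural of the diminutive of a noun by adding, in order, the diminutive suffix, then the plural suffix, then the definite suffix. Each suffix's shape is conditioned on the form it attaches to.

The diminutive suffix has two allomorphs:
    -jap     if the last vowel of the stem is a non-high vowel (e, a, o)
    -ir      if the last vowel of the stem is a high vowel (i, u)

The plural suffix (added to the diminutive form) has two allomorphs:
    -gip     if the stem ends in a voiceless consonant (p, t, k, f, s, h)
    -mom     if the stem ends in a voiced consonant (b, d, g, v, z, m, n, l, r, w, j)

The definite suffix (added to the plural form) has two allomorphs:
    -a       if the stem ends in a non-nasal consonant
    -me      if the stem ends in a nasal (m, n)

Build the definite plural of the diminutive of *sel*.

*sel*: last vowel = /e/, a non-high vowel → -jap → *seljap*.
The diminutive form *seljap*: final consonant = /p/, voiceless → -gip → *seljapgip*.
The plural form *seljapgip*: final consonant = /p/, non-nasal → -a → *seljapgipa*.

seljapgipa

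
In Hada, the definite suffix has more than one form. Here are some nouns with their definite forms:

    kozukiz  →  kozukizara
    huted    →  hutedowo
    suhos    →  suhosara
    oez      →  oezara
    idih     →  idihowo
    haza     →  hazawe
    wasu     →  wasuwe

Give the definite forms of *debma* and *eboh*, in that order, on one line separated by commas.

The alternation tracks the final sound of the stem — -ara when the stem ends in a sibilant (*kozukiz*, *suhos*, *oez*); -owo when the stem ends in a non-sibilant consonant (*huted*, *idih*); -we when the stem ends in a vowel (*haza*, *wasu*).
The final sound of *debma* is /a/, which is a vowel, so the suffix is -we, giving *debmawe*.
*eboh* — final sound /h/ (a non-sibilant consonant) → -owo → *ebohowo*.

debmawe, ebohowo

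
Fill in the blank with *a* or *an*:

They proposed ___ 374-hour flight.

a

The indefinite article is chosen by the initial *sound* of the following word, not its spelling.
The number *374* is spoken "three hundred …", beginning with /θriː/ — a consonant sound.
So the article is *a*: They proposed a 374-hour flight.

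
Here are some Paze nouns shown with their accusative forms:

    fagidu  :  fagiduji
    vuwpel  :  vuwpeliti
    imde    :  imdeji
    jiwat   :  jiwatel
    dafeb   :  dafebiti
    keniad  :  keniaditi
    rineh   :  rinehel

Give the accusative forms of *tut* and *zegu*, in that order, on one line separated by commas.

tutel, zeguji

The alternation tracks the final sound of the stem — -el when the stem ends in a voiceless consonant (*jiwat*, *rineh*); -iti when the stem ends in a voiced consonant (*vuwpel*, *dafeb*, *keniad*); -ji when the stem ends in a vowel (*fagidu*, *imde*).
The final sound of *tut* is /t/, which is a voiceless consonant, so the suffix is -el, giving *tutel*.
The final sound of *zegu* is /u/, which is a vowel, so the suffix is -ji, giving *zeguji*.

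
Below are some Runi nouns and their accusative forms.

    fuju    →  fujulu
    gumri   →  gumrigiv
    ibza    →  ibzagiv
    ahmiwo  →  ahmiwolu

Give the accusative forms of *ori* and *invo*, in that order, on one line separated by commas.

The suffix is conditioned by the last vowel: -lu when the last vowel of the stem is a rounded vowel (*fuju*, *ahmiwo*); -giv when the last vowel of the stem is an unrounded vowel (*gumri*, *ibza*).
Since the last vowel of *ori* is /i/ (an unrounded vowel), it takes -giv, giving *origiv*.
The last vowel of *invo* is /o/, which is a rounded vowel, so the suffix is -lu, giving *involu*.

origiv, involu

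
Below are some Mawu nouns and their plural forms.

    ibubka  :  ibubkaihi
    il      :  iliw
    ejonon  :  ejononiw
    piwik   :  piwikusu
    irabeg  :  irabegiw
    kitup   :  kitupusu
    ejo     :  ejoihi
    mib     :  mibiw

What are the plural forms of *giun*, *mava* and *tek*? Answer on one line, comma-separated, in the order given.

giuniw, mavaihi, tekusu

The pattern is voicing of the final sound: -usu when the stem ends in a voiceless consonant (*piwik*, *kitup*); -iw when the stem ends in a voiced consonant (*il*, *ejonon*, *irabeg*, *mib*); -ihi when the stem ends in a vowel (*ibubka*, *ejo*).
*giun* — final sound /n/ (a voiced consonant) → -iw → *giuniw*.
*mava* — final sound /a/ (a vowel) → -ihi → *mavaihi*.
Since the final sound of *tek* is /k/ (a voiceless consonant), it takes -usu, giving *tekusu*.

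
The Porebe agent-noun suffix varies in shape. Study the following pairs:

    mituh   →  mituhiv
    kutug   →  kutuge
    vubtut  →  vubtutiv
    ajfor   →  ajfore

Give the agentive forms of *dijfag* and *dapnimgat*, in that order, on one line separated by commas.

dijfage, dapnimgativ

The suffix is conditioned by the final consonant: -iv when the stem ends in a voiceless consonant (*mituh*, *vubtut*); -e when the stem ends in a voiced consonant (*kutug*, *ajfor*).
*dijfag* — final consonant /g/ (voiced) → -e → *dijfage*.
The final consonant of *dapnimgat* is /t/, which is voiceless, so the suffix is -iv, giving *dapnimgativ*.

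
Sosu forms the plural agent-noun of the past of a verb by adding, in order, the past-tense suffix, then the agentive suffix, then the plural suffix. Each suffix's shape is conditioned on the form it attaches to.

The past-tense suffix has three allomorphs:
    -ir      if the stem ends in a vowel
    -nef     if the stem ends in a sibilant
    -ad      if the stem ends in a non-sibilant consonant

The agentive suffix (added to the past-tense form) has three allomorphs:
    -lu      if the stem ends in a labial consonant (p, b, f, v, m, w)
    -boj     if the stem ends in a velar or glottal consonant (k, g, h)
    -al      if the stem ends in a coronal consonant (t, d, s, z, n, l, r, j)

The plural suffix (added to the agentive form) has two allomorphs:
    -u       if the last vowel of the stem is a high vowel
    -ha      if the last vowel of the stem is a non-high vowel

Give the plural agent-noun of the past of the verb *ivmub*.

ivmubadalha

*ivmub* — final sound /b/ (a non-sibilant consonant) → -ad → *ivmubad*.
The past-tense form *ivmubad* — final consonant /d/ (coronal) → -al → *ivmubadal*.
The agentive form *ivmubadal*: last vowel = /a/, a non-high vowel → -ha → *ivmubadalha*.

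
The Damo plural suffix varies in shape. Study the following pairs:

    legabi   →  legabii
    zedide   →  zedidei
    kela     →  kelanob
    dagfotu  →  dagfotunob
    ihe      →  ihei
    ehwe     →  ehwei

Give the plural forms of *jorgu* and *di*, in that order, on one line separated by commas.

The suffix is conditioned by the last vowel: -i when the last vowel of the stem is a front vowel (*legabi*, *zedide*, *ihe*, *ehwe*); -nob when the last vowel of the stem is a back vowel (*kela*, *dagfotu*).
*jorgu* — last vowel /u/ (a back vowel) → -nob → *jorgunob*.
Since the last vowel of *di* is /i/ (a front vowel), it takes -i, giving *dii*.

jorgunob, dii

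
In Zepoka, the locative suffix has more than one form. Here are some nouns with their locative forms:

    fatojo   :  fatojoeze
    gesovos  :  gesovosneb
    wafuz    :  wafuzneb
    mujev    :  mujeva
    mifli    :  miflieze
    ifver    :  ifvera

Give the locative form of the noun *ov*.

The alternation tracks the final sound of the stem — -neb when the stem ends in a sibilant (*gesovos*, *wafuz*); -a when the stem ends in a non-sibilant consonant (*mujev*, *ifver*); -eze when the stem ends in a vowel (*fatojo*, *mifli*).
*ov* — final sound /v/ (a non-sibilant consonant) → -a → *ova*.

ova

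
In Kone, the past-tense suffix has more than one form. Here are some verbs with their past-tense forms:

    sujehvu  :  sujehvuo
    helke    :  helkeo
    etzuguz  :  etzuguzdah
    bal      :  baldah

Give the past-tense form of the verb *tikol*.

The pattern is consonant vs. vowel: -dah when the stem ends in a consonant (*etzuguz*, *bal*); -o when the stem ends in a vowel (*sujehvu*, *helke*).
The final sound of *tikol* is /l/, which is a consonant, so the suffix is -dah, giving *tikoldah*.

tikoldah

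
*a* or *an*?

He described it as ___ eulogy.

a

The indefinite article is chosen by the initial *sound* of the following word, not its spelling.
*eulogy* begins with the sound /juː/ (eu pronounced /juː/) — a consonant sound.
So the article is *a*: He described it as a eulogy.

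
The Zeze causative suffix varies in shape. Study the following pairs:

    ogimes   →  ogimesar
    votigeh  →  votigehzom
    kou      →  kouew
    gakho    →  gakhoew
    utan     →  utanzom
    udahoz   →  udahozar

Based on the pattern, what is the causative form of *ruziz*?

The pattern is sibilance of the final sound: -ar when the stem ends in a sibilant (*ogimes*, *udahoz*); -zom when the stem ends in a non-sibilant consonant (*votigeh*, *utan*); -ew when the stem ends in a vowel (*kou*, *gakho*).
*ruziz* — final sound /z/ (a sibilant) → -ar → *ruzizar*.

ruzizar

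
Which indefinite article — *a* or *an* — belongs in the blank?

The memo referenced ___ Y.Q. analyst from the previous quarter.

a

The indefinite article is chosen by the initial *sound* of the following word, not its spelling.
The initialism *Y.Q.* is read letter by letter; the first letter, Y, is pronounced /waɪ/, which begins with a consonant sound.
So the article is *a*: The memo referenced a Y.Q. analyst from the previous quarter.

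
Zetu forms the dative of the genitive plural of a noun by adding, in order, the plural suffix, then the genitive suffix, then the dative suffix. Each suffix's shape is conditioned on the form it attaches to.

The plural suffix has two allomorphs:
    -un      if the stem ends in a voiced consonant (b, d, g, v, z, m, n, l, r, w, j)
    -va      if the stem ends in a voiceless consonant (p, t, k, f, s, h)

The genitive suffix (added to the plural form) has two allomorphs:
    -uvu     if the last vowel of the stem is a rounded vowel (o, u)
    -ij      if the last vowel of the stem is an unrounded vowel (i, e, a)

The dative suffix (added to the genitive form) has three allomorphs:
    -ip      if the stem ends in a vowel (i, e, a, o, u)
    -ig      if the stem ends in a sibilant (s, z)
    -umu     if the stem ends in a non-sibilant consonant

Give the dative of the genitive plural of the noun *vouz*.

*vouz*: final consonant = /z/, voiced → -un → *vouzun*.
The last vowel of the plural form *vouzun* is /u/, which is a rounded vowel, so the genitive suffix is -uvu, giving *vouzunuvu*.
The genitive form *vouzunuvu* — final sound /u/ (a vowel) → -ip → *vouzunuvuip*.

vouzunuvuip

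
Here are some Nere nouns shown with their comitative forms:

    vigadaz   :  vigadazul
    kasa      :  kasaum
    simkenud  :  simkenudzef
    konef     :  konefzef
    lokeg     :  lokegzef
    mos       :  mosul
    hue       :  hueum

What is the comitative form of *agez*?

agezul

The alternation tracks the final sound of the stem — -ul when the stem ends in a sibilant (*vigadaz*, *mos*); -zef when the stem ends in a non-sibilant consonant (*simkenud*, *konef*, *lokeg*); -um when the stem ends in a vowel (*kasa*, *hue*).
The final sound of *agez* is /z/, which is a sibilant, so the suffix is -ul, giving *agezul*.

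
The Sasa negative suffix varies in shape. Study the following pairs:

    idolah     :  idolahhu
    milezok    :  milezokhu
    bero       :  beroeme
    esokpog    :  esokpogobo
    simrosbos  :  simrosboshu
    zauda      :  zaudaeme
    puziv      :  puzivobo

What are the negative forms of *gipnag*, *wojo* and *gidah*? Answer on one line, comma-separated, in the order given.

gipnagobo, wojoeme, gidahhu

The suffix is conditioned by the final sound: -hu when the stem ends in a voiceless consonant (*idolah*, *milezok*, *simrosbos*); -obo when the stem ends in a voiced consonant (*esokpog*, *puziv*); -eme when the stem ends in a vowel (*bero*, *zauda*).
The final sound of *gipnag* is /g/, which is a voiced consonant, so the suffix is -obo, giving *gipnagobo*.
The final sound of *wojo* is /o/, which is a vowel, so the suffix is -eme, giving *wojoeme*.
*gidah*: final sound = /h/, a voiceless consonant → -hu → *gidahhu*.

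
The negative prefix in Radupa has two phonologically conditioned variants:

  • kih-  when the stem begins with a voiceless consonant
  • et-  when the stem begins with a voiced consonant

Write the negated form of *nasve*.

*nasve*: first consonant = /n/, voiced → et- → *etnasve*.

etnasve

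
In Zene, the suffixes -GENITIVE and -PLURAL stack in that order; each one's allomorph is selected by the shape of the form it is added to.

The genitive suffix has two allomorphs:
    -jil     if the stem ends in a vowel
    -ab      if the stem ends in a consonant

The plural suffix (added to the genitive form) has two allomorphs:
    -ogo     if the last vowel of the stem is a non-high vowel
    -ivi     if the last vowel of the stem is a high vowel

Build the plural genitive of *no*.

The final sound of *no* is /o/, which is a vowel, so the genitive suffix is -jil, giving *nojil*.
The last vowel of the genitive form *nojil* is /i/, which is a high vowel, so the plural suffix is -ivi, giving *nojilivi*.

nojilivi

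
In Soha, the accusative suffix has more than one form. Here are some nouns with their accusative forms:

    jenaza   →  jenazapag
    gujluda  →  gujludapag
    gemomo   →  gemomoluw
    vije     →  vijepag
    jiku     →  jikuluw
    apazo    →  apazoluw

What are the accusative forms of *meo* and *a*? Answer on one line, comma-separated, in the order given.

meoluw, apag

Looking at the last vowel of each stem: -luw when the last vowel of the stem is a rounded vowel (*gemomo*, *jiku*, *apazo*); -pag when the last vowel of the stem is an unrounded vowel (*jenaza*, *gujluda*, *vije*).
The last vowel of *meo* is /o/, which is a rounded vowel, so the suffix is -luw, giving *meoluw*.
*a* — last vowel /a/ (an unrounded vowel) → -pag → *apag*.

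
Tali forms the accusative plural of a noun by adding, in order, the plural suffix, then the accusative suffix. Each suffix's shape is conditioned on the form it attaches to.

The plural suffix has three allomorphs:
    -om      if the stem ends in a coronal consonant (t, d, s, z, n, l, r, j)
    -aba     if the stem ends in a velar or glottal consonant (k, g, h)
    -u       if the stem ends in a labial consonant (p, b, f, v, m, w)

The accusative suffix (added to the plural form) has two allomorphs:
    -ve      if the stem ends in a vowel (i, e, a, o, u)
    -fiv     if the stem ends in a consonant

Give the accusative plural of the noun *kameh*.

kamehabave

*kameh* — final consonant /h/ (velar/glottal) → -aba → *kamehaba*.
Since the final sound of the plural form *kamehaba* is /a/ (a vowel), it takes -ve, giving *kamehabave*.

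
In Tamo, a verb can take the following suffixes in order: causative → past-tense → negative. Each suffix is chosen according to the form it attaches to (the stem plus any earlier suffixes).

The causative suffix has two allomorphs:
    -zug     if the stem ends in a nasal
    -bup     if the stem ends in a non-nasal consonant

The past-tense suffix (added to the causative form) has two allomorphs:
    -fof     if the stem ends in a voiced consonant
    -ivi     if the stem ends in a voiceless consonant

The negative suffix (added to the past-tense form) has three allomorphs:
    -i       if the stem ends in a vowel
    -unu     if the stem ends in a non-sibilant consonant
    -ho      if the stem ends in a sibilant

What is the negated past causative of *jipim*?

jipimzugfofunu

*jipim* — final consonant /m/ (a nasal) → -zug → *jipimzug*.
The causative form *jipimzug* — final consonant /g/ (voiced) → -fof → *jipimzugfof*.
Since the final sound of the past-tense form *jipimzugfof* is /f/ (a non-sibilant consonant), it takes -unu, giving *jipimzugfofunu*.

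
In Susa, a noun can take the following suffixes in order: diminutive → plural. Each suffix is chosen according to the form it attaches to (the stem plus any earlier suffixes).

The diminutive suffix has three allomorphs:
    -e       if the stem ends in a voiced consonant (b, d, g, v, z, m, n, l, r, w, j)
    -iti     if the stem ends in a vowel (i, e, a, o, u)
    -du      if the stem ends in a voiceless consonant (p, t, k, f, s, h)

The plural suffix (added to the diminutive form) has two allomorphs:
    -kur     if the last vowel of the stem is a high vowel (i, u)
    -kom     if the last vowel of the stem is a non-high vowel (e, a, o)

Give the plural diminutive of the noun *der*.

derekom

*der* — final sound /r/ (a voiced consonant) → -e → *dere*.
The last vowel of the diminutive form *dere* is /e/, which is a non-high vowel, so the plural suffix is -kom, giving *derekom*.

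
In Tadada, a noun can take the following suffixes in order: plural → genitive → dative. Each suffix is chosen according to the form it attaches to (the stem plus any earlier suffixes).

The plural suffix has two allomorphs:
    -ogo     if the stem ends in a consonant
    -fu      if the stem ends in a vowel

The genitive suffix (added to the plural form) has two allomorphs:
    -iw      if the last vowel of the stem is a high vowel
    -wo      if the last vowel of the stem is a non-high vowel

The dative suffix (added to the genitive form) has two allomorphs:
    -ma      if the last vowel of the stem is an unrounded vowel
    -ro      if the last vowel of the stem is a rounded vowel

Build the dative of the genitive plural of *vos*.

vosogoworo

Since the final sound of *vos* is /s/ (a consonant), it takes -ogo, giving *vosogo*.
Since the last vowel of the plural form *vosogo* is /o/ (a non-high vowel), it takes -wo, giving *vosogowo*.
The genitive form *vosogowo* — last vowel /o/ (a rounded vowel) → -ro → *vosogoworo*.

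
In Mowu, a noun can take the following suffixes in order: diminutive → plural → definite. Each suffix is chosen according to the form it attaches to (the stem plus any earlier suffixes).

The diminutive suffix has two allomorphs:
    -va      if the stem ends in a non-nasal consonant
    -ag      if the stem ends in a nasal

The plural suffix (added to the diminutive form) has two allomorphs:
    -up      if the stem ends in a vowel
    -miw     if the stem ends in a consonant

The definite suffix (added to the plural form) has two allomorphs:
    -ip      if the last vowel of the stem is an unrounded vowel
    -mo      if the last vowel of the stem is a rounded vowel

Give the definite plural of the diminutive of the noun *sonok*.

Since the final consonant of *sonok* is /k/ (non-nasal), it takes -va, giving *sonokva*.
The diminutive form *sonokva*: final sound = /a/, a vowel → -up → *sonokvaup*.
The last vowel of the plural form *sonokvaup* is /u/, which is a rounded vowel, so the definite suffix is -mo, giving *sonokvaupmo*.

sonokvaupmo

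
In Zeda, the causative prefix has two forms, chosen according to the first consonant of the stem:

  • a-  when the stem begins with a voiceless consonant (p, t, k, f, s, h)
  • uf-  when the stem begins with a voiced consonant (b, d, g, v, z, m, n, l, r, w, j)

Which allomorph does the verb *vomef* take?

Since the first consonant of *vomef* is /v/ (voiced), it takes uf-.

uf-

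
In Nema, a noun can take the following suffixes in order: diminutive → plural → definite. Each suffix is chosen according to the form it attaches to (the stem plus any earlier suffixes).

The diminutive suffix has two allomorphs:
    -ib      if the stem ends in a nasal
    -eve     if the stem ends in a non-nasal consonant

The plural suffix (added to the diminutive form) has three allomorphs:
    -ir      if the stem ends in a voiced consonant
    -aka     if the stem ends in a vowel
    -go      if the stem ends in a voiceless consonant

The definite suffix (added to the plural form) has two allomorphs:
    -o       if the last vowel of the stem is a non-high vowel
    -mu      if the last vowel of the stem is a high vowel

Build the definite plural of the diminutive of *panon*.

panonibirmu

*panon*: final consonant = /n/, a nasal → -ib → *panonib*.
The diminutive form *panonib* — final sound /b/ (a voiced consonant) → -ir → *panonibir*.
The plural form *panonibir* — last vowel /i/ (a high vowel) → -mu → *panonibirmu*.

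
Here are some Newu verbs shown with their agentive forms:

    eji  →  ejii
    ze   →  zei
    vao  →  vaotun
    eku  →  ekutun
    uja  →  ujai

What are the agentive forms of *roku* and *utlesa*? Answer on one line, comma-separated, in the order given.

rokutun, utlesai

The pattern is rounding harmony: -tun when the last vowel of the stem is a rounded vowel (*vao*, *eku*); -i when the last vowel of the stem is an unrounded vowel (*eji*, *ze*, *uja*).
Since the last vowel of *roku* is /u/ (a rounded vowel), it takes -tun, giving *rokutun*.
The last vowel of *utlesa* is /a/, which is an unrounded vowel, so the suffix is -i, giving *utlesai*.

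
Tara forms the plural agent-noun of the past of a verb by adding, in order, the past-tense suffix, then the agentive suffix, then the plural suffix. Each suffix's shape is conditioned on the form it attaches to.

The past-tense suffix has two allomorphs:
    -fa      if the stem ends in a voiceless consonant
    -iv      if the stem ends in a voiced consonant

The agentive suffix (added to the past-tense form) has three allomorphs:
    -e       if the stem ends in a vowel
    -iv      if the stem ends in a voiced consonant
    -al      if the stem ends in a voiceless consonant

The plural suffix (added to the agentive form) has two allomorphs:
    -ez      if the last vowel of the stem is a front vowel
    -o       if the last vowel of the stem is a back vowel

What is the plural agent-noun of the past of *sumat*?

sumatfaeez

*sumat*: final consonant = /t/, voiceless → -fa → *sumatfa*.
The final sound of the past-tense form *sumatfa* is /a/, which is a vowel, so the agentive suffix is -e, giving *sumatfae*.
The agentive form *sumatfae* — last vowel /e/ (a front vowel) → -ez → *sumatfaeez*.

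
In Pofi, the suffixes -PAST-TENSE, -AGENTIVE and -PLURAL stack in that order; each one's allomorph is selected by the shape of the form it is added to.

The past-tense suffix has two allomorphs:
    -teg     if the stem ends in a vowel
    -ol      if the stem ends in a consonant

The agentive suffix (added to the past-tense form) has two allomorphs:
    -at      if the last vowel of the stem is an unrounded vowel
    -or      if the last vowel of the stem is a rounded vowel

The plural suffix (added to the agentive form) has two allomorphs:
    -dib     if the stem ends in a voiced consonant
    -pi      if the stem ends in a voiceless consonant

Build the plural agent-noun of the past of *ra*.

*ra*: final sound = /a/, a vowel → -teg → *rateg*.
The last vowel of the past-tense form *rateg* is /e/, which is an unrounded vowel, so the agentive suffix is -at, giving *rategat*.
The final consonant of the agentive form *rategat* is /t/, which is voiceless, so the plural suffix is -pi, giving *rategatpi*.

rategatpi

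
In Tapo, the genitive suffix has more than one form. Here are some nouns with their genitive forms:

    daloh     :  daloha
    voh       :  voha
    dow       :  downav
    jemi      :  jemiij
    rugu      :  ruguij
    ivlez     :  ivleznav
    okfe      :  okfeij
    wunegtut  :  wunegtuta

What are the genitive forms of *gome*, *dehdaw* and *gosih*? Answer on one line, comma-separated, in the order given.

gomeij, dehdawnav, gosiha

The alternation tracks the final sound of the stem — -a when the stem ends in a voiceless consonant (*daloh*, *voh*, *wunegtut*); -nav when the stem ends in a voiced consonant (*dow*, *ivlez*); -ij when the stem ends in a vowel (*jemi*, *rugu*, *okfe*).
*gome*: final sound = /e/, a vowel → -ij → *gomeij*.
The final sound of *dehdaw* is /w/, which is a voiced consonant, so the suffix is -nav, giving *dehdawnav*.
*gosih*: final sound = /h/, a voiceless consonant → -a → *gosiha*.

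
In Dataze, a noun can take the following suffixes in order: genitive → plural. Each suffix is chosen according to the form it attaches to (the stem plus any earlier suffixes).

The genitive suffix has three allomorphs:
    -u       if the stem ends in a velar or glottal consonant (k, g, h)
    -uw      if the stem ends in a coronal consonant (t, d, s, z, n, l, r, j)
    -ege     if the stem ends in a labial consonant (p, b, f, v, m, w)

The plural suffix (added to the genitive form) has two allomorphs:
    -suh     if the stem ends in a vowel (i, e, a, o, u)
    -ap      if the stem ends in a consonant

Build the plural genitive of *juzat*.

juzatuwap

The final consonant of *juzat* is /t/, which is coronal, so the genitive suffix is -uw, giving *juzatuw*.
Since the final sound of the genitive form *juzatuw* is /w/ (a consonant), it takes -ap, giving *juzatuwap*.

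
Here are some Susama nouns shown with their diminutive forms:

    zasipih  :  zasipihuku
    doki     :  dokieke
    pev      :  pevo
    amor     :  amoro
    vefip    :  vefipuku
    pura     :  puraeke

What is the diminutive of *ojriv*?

The suffix is conditioned by the final sound: -uku when the stem ends in a voiceless consonant (*zasipih*, *vefip*); -o when the stem ends in a voiced consonant (*pev*, *amor*); -eke when the stem ends in a vowel (*doki*, *pura*).
*ojriv*: final sound = /v/, a voiced consonant → -o → *ojrivo*.

ojrivo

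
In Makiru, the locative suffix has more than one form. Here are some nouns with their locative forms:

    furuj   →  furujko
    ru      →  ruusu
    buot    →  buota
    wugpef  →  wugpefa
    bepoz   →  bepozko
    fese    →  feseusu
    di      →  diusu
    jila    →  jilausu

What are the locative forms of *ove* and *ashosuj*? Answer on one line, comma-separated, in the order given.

oveusu, ashosujko

The pattern is voicing of the final sound: -a when the stem ends in a voiceless consonant (*buot*, *wugpef*); -ko when the stem ends in a voiced consonant (*furuj*, *bepoz*); -usu when the stem ends in a vowel (*ru*, *fese*, *di*, *jila*).
The final sound of *ove* is /e/, which is a vowel, so the suffix is -usu, giving *oveusu*.
*ashosuj* — final sound /j/ (a voiced consonant) → -ko → *ashosujko*.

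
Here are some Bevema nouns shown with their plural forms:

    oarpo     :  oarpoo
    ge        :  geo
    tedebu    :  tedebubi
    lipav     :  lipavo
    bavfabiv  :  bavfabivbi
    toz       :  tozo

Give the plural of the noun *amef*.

The pattern is height harmony: -bi when the last vowel of the stem is a high vowel (*tedebu*, *bavfabiv*); -o when the last vowel of the stem is a non-high vowel (*oarpo*, *ge*, *lipav*, *toz*).
*amef*: last vowel = /e/, a non-high vowel → -o → *amefo*.

amefo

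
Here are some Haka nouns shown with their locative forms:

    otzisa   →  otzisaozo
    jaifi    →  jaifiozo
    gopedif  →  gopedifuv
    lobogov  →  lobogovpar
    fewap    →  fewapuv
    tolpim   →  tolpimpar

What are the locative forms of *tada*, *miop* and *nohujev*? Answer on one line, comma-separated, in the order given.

tadaozo, miopuv, nohujevpar

The pattern is voicing of the final sound: -uv when the stem ends in a voiceless consonant (*gopedif*, *fewap*); -par when the stem ends in a voiced consonant (*lobogov*, *tolpim*); -ozo when the stem ends in a vowel (*otzisa*, *jaifi*).
The final sound of *tada* is /a/, which is a vowel, so the suffix is -ozo, giving *tadaozo*.
*miop* — final sound /p/ (a voiceless consonant) → -uv → *miopuv*.
The final sound of *nohujev* is /v/, which is a voiced consonant, so the suffix is -par, giving *nohujevpar*.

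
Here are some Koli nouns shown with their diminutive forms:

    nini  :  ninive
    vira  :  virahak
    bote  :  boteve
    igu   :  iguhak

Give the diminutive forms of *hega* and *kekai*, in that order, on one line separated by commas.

hegahak, kekaive

Looking at the last vowel of each stem: -ve when the last vowel of the stem is a front vowel (*nini*, *bote*); -hak when the last vowel of the stem is a back vowel (*vira*, *igu*).
The last vowel of *hega* is /a/, which is a back vowel, so the suffix is -hak, giving *hegahak*.
The last vowel of *kekai* is /i/, which is a front vowel, so the suffix is -ve, giving *kekaive*.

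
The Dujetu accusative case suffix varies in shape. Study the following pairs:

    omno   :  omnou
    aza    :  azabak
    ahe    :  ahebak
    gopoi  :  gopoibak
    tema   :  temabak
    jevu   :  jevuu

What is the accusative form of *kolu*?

The alternation tracks the last vowel of the stem — -u when the last vowel of the stem is a rounded vowel (*omno*, *jevu*); -bak when the last vowel of the stem is an unrounded vowel (*aza*, *ahe*, *gopoi*, *tema*).
Since the last vowel of *kolu* is /u/ (a rounded vowel), it takes -u, giving *koluu*.

koluu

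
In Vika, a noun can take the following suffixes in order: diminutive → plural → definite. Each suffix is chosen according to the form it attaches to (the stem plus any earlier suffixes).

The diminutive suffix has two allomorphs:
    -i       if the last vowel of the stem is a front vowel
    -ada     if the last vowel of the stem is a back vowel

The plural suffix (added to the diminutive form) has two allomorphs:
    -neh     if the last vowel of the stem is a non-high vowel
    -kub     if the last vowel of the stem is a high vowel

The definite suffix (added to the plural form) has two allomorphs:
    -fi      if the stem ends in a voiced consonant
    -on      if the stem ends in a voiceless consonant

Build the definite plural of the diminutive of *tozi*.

*tozi*: last vowel = /i/, a front vowel → -i → *tozii*.
Since the last vowel of the diminutive form *tozii* is /i/ (a high vowel), it takes -kub, giving *toziikub*.
The plural form *toziikub*: final consonant = /b/, voiced → -fi → *toziikubfi*.

toziikubfi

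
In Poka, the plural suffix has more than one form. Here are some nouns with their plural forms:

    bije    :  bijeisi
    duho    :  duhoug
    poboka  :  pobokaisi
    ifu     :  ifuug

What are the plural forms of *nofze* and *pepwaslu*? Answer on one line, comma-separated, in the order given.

The alternation tracks the last vowel of the stem — -ug when the last vowel of the stem is a rounded vowel (*duho*, *ifu*); -isi when the last vowel of the stem is an unrounded vowel (*bije*, *poboka*).
Since the last vowel of *nofze* is /e/ (an unrounded vowel), it takes -isi, giving *nofzeisi*.
The last vowel of *pepwaslu* is /u/, which is a rounded vowel, so the suffix is -ug, giving *pepwasluug*.

nofzeisi, pepwasluug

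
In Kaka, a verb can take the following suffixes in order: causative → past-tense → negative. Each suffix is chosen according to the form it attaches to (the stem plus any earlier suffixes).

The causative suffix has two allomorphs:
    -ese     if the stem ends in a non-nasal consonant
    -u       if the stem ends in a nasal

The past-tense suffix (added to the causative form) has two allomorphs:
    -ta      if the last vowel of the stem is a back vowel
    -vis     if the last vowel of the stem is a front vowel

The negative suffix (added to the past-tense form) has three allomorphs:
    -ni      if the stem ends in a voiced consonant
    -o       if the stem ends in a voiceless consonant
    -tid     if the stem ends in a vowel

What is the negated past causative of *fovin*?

fovinutatid

*fovin*: final consonant = /n/, a nasal → -u → *fovinu*.
Since the last vowel of the causative form *fovinu* is /u/ (a back vowel), it takes -ta, giving *fovinuta*.
The past-tense form *fovinuta* — final sound /a/ (a vowel) → -tid → *fovinutatid*.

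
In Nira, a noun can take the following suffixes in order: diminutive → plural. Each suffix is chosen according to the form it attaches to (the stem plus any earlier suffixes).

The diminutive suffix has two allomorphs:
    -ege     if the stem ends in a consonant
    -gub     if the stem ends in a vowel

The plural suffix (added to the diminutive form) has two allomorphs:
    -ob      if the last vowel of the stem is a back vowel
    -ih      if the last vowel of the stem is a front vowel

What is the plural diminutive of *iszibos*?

Since the final sound of *iszibos* is /s/ (a consonant), it takes -ege, giving *iszibosege*.
The diminutive form *iszibosege* — last vowel /e/ (a front vowel) → -ih → *iszibosegeih*.

iszibosegeih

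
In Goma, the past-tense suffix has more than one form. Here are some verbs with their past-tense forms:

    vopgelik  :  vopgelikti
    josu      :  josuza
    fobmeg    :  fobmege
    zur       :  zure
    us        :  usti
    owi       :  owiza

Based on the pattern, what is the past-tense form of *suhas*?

suhasti

Looking at the final sound of each stem: -ti when the stem ends in a voiceless consonant (*vopgelik*, *us*); -e when the stem ends in a voiced consonant (*fobmeg*, *zur*); -za when the stem ends in a vowel (*josu*, *owi*).
The final sound of *suhas* is /s/, which is a voiceless consonant, so the suffix is -ti, giving *suhasti*.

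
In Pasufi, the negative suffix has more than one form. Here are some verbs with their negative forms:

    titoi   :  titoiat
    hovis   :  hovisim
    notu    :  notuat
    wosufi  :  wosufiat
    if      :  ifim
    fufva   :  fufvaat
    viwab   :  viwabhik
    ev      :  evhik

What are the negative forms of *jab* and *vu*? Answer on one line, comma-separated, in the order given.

jabhik, vuat

The alternation tracks the final sound of the stem — -im when the stem ends in a voiceless consonant (*hovis*, *if*); -hik when the stem ends in a voiced consonant (*viwab*, *ev*); -at when the stem ends in a vowel (*titoi*, *notu*, *wosufi*, *fufva*).
*jab* — final sound /b/ (a voiced consonant) → -hik → *jabhik*.
Since the final sound of *vu* is /u/ (a vowel), it takes -at, giving *vuat*.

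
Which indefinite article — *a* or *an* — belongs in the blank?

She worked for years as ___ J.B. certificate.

a

The indefinite article is chosen by the initial *sound* of the following word, not its spelling.
The initialism *J.B.* is read letter by letter; the first letter, J, is pronounced /dʒeɪ/, which begins with a consonant sound.
So the article is *a*: She worked for years as a J.B. certificate.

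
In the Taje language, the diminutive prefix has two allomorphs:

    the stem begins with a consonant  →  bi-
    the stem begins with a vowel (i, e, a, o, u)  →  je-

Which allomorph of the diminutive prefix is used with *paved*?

*paved* — first sound /p/ (a consonant) → bi-.

bi-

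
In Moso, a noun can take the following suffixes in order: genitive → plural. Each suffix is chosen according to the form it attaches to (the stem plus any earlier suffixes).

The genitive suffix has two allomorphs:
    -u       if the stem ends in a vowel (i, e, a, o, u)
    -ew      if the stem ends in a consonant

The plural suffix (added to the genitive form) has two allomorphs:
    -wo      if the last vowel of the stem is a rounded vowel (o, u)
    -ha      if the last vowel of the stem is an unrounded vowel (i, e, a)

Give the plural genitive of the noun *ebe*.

*ebe*: final sound = /e/, a vowel → -u → *ebeu*.
The genitive form *ebeu* — last vowel /u/ (a rounded vowel) → -wo → *ebeuwo*.

ebeuwo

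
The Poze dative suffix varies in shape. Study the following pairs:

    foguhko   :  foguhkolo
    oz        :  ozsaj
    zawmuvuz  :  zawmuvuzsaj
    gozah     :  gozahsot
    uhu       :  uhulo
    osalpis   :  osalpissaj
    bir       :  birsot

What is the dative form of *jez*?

jezsaj

The suffix is conditioned by the final sound: -saj when the stem ends in a sibilant (*oz*, *zawmuvuz*, *osalpis*); -sot when the stem ends in a non-sibilant consonant (*gozah*, *bir*); -lo when the stem ends in a vowel (*foguhko*, *uhu*).
The final sound of *jez* is /z/, which is a sibilant, so the suffix is -saj, giving *jezsaj*.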